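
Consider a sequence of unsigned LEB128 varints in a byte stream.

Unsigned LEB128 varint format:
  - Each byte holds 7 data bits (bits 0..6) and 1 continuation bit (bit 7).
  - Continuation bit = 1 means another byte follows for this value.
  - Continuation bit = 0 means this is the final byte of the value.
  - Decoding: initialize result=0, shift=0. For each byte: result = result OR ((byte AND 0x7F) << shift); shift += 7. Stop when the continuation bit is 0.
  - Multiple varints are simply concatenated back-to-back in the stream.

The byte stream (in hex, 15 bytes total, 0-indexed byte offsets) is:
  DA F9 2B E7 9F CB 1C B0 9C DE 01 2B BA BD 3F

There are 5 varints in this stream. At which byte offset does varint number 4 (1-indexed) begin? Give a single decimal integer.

  byte[0]=0xDA cont=1 payload=0x5A=90: acc |= 90<<0 -> acc=90 shift=7
  byte[1]=0xF9 cont=1 payload=0x79=121: acc |= 121<<7 -> acc=15578 shift=14
  byte[2]=0x2B cont=0 payload=0x2B=43: acc |= 43<<14 -> acc=720090 shift=21 [end]
Varint 1: bytes[0:3] = DA F9 2B -> value 720090 (3 byte(s))
  byte[3]=0xE7 cont=1 payload=0x67=103: acc |= 103<<0 -> acc=103 shift=7
  byte[4]=0x9F cont=1 payload=0x1F=31: acc |= 31<<7 -> acc=4071 shift=14
  byte[5]=0xCB cont=1 payload=0x4B=75: acc |= 75<<14 -> acc=1232871 shift=21
  byte[6]=0x1C cont=0 payload=0x1C=28: acc |= 28<<21 -> acc=59953127 shift=28 [end]
Varint 2: bytes[3:7] = E7 9F CB 1C -> value 59953127 (4 byte(s))
  byte[7]=0xB0 cont=1 payload=0x30=48: acc |= 48<<0 -> acc=48 shift=7
  byte[8]=0x9C cont=1 payload=0x1C=28: acc |= 28<<7 -> acc=3632 shift=14
  byte[9]=0xDE cont=1 payload=0x5E=94: acc |= 94<<14 -> acc=1543728 shift=21
  byte[10]=0x01 cont=0 payload=0x01=1: acc |= 1<<21 -> acc=3640880 shift=28 [end]
Varint 3: bytes[7:11] = B0 9C DE 01 -> value 3640880 (4 byte(s))
  byte[11]=0x2B cont=0 payload=0x2B=43: acc |= 43<<0 -> acc=43 shift=7 [end]
Varint 4: bytes[11:12] = 2B -> value 43 (1 byte(s))
  byte[12]=0xBA cont=1 payload=0x3A=58: acc |= 58<<0 -> acc=58 shift=7
  byte[13]=0xBD cont=1 payload=0x3D=61: acc |= 61<<7 -> acc=7866 shift=14
  byte[14]=0x3F cont=0 payload=0x3F=63: acc |= 63<<14 -> acc=1040058 shift=21 [end]
Varint 5: bytes[12:15] = BA BD 3F -> value 1040058 (3 byte(s))

Answer: 11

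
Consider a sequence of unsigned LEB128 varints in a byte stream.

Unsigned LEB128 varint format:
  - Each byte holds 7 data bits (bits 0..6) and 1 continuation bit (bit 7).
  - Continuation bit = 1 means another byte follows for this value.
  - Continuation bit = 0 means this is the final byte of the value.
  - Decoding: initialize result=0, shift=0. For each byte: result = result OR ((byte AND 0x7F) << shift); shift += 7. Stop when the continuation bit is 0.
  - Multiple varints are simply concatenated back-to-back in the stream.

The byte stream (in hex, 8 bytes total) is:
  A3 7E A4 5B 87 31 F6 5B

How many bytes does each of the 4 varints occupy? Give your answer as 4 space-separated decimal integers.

  byte[0]=0xA3 cont=1 payload=0x23=35: acc |= 35<<0 -> acc=35 shift=7
  byte[1]=0x7E cont=0 payload=0x7E=126: acc |= 126<<7 -> acc=16163 shift=14 [end]
Varint 1: bytes[0:2] = A3 7E -> value 16163 (2 byte(s))
  byte[2]=0xA4 cont=1 payload=0x24=36: acc |= 36<<0 -> acc=36 shift=7
  byte[3]=0x5B cont=0 payload=0x5B=91: acc |= 91<<7 -> acc=11684 shift=14 [end]
Varint 2: bytes[2:4] = A4 5B -> value 11684 (2 byte(s))
  byte[4]=0x87 cont=1 payload=0x07=7: acc |= 7<<0 -> acc=7 shift=7
  byte[5]=0x31 cont=0 payload=0x31=49: acc |= 49<<7 -> acc=6279 shift=14 [end]
Varint 3: bytes[4:6] = 87 31 -> value 6279 (2 byte(s))
  byte[6]=0xF6 cont=1 payload=0x76=118: acc |= 118<<0 -> acc=118 shift=7
  byte[7]=0x5B cont=0 payload=0x5B=91: acc |= 91<<7 -> acc=11766 shift=14 [end]
Varint 4: bytes[6:8] = F6 5B -> value 11766 (2 byte(s))

Answer: 2 2 2 2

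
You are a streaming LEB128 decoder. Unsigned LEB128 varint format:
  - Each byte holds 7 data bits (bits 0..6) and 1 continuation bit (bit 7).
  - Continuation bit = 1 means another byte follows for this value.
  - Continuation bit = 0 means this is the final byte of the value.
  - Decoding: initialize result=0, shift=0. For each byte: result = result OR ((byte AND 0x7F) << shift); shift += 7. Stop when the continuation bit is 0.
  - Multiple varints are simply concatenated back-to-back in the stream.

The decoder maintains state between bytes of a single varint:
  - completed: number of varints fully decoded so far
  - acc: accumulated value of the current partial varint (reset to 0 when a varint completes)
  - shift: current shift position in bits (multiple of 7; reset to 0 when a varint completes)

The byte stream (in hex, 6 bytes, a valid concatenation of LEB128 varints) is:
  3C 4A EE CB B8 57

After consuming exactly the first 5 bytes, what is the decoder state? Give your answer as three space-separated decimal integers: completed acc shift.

Answer: 2 927214 21

Derivation:
byte[0]=0x3C cont=0 payload=0x3C: varint #1 complete (value=60); reset -> completed=1 acc=0 shift=0
byte[1]=0x4A cont=0 payload=0x4A: varint #2 complete (value=74); reset -> completed=2 acc=0 shift=0
byte[2]=0xEE cont=1 payload=0x6E: acc |= 110<<0 -> completed=2 acc=110 shift=7
byte[3]=0xCB cont=1 payload=0x4B: acc |= 75<<7 -> completed=2 acc=9710 shift=14
byte[4]=0xB8 cont=1 payload=0x38: acc |= 56<<14 -> completed=2 acc=927214 shift=21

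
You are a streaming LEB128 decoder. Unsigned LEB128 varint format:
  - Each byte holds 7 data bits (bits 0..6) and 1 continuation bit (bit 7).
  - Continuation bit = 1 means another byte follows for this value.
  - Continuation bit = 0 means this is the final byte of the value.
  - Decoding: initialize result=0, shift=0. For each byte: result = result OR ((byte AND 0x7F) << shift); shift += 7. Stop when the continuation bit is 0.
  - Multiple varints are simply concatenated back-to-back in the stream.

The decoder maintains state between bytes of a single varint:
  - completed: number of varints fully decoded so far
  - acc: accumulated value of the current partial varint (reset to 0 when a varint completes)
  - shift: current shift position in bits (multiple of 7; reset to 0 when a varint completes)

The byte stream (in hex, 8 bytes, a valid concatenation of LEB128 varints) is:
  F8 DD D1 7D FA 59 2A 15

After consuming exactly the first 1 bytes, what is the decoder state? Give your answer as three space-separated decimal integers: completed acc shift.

byte[0]=0xF8 cont=1 payload=0x78: acc |= 120<<0 -> completed=0 acc=120 shift=7

Answer: 0 120 7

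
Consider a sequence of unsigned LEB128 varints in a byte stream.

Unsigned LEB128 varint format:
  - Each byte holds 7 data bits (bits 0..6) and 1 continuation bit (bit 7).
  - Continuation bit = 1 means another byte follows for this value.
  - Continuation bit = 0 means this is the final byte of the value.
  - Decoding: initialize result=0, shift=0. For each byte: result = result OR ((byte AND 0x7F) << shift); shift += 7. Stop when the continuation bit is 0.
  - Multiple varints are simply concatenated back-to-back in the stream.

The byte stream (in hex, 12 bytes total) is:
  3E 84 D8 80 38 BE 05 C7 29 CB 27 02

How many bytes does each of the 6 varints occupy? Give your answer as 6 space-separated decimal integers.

  byte[0]=0x3E cont=0 payload=0x3E=62: acc |= 62<<0 -> acc=62 shift=7 [end]
Varint 1: bytes[0:1] = 3E -> value 62 (1 byte(s))
  byte[1]=0x84 cont=1 payload=0x04=4: acc |= 4<<0 -> acc=4 shift=7
  byte[2]=0xD8 cont=1 payload=0x58=88: acc |= 88<<7 -> acc=11268 shift=14
  byte[3]=0x80 cont=1 payload=0x00=0: acc |= 0<<14 -> acc=11268 shift=21
  byte[4]=0x38 cont=0 payload=0x38=56: acc |= 56<<21 -> acc=117451780 shift=28 [end]
Varint 2: bytes[1:5] = 84 D8 80 38 -> value 117451780 (4 byte(s))
  byte[5]=0xBE cont=1 payload=0x3E=62: acc |= 62<<0 -> acc=62 shift=7
  byte[6]=0x05 cont=0 payload=0x05=5: acc |= 5<<7 -> acc=702 shift=14 [end]
Varint 3: bytes[5:7] = BE 05 -> value 702 (2 byte(s))
  byte[7]=0xC7 cont=1 payload=0x47=71: acc |= 71<<0 -> acc=71 shift=7
  byte[8]=0x29 cont=0 payload=0x29=41: acc |= 41<<7 -> acc=5319 shift=14 [end]
Varint 4: bytes[7:9] = C7 29 -> value 5319 (2 byte(s))
  byte[9]=0xCB cont=1 payload=0x4B=75: acc |= 75<<0 -> acc=75 shift=7
  byte[10]=0x27 cont=0 payload=0x27=39: acc |= 39<<7 -> acc=5067 shift=14 [end]
Varint 5: bytes[9:11] = CB 27 -> value 5067 (2 byte(s))
  byte[11]=0x02 cont=0 payload=0x02=2: acc |= 2<<0 -> acc=2 shift=7 [end]
Varint 6: bytes[11:12] = 02 -> value 2 (1 byte(s))

Answer: 1 4 2 2 2 1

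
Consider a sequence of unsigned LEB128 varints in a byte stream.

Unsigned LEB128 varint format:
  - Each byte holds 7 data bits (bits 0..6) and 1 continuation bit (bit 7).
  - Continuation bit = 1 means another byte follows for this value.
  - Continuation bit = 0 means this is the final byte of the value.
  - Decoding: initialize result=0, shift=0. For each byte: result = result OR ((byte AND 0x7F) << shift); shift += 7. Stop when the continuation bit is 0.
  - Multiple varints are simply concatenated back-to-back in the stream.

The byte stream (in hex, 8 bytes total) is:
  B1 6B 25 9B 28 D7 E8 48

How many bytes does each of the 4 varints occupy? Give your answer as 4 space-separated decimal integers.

  byte[0]=0xB1 cont=1 payload=0x31=49: acc |= 49<<0 -> acc=49 shift=7
  byte[1]=0x6B cont=0 payload=0x6B=107: acc |= 107<<7 -> acc=13745 shift=14 [end]
Varint 1: bytes[0:2] = B1 6B -> value 13745 (2 byte(s))
  byte[2]=0x25 cont=0 payload=0x25=37: acc |= 37<<0 -> acc=37 shift=7 [end]
Varint 2: bytes[2:3] = 25 -> value 37 (1 byte(s))
  byte[3]=0x9B cont=1 payload=0x1B=27: acc |= 27<<0 -> acc=27 shift=7
  byte[4]=0x28 cont=0 payload=0x28=40: acc |= 40<<7 -> acc=5147 shift=14 [end]
Varint 3: bytes[3:5] = 9B 28 -> value 5147 (2 byte(s))
  byte[5]=0xD7 cont=1 payload=0x57=87: acc |= 87<<0 -> acc=87 shift=7
  byte[6]=0xE8 cont=1 payload=0x68=104: acc |= 104<<7 -> acc=13399 shift=14
  byte[7]=0x48 cont=0 payload=0x48=72: acc |= 72<<14 -> acc=1193047 shift=21 [end]
Varint 4: bytes[5:8] = D7 E8 48 -> value 1193047 (3 byte(s))

Answer: 2 1 2 3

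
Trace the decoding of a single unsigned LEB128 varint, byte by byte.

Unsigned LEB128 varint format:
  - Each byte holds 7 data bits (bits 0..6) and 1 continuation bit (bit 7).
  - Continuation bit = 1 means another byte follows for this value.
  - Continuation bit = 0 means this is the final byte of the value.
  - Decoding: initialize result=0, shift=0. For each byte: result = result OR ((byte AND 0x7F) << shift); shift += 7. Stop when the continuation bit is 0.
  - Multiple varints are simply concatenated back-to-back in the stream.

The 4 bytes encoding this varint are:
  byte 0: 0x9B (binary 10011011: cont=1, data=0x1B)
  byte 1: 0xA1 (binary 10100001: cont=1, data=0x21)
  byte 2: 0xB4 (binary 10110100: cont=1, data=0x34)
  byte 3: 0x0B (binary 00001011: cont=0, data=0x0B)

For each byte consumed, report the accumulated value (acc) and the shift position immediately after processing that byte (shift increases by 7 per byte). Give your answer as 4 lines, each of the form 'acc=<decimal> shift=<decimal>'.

Answer: acc=27 shift=7
acc=4251 shift=14
acc=856219 shift=21
acc=23924891 shift=28

Derivation:
byte 0=0x9B: payload=0x1B=27, contrib = 27<<0 = 27; acc -> 27, shift -> 7
byte 1=0xA1: payload=0x21=33, contrib = 33<<7 = 4224; acc -> 4251, shift -> 14
byte 2=0xB4: payload=0x34=52, contrib = 52<<14 = 851968; acc -> 856219, shift -> 21
byte 3=0x0B: payload=0x0B=11, contrib = 11<<21 = 23068672; acc -> 23924891, shift -> 28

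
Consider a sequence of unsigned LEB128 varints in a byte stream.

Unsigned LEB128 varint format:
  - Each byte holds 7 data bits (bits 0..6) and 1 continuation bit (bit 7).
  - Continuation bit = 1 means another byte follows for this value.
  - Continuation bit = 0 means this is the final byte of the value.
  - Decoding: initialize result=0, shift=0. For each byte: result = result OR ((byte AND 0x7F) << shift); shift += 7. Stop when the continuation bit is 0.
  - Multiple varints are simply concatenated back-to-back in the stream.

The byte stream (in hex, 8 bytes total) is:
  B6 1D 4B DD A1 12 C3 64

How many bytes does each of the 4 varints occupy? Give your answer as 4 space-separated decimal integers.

Answer: 2 1 3 2

Derivation:
  byte[0]=0xB6 cont=1 payload=0x36=54: acc |= 54<<0 -> acc=54 shift=7
  byte[1]=0x1D cont=0 payload=0x1D=29: acc |= 29<<7 -> acc=3766 shift=14 [end]
Varint 1: bytes[0:2] = B6 1D -> value 3766 (2 byte(s))
  byte[2]=0x4B cont=0 payload=0x4B=75: acc |= 75<<0 -> acc=75 shift=7 [end]
Varint 2: bytes[2:3] = 4B -> value 75 (1 byte(s))
  byte[3]=0xDD cont=1 payload=0x5D=93: acc |= 93<<0 -> acc=93 shift=7
  byte[4]=0xA1 cont=1 payload=0x21=33: acc |= 33<<7 -> acc=4317 shift=14
  byte[5]=0x12 cont=0 payload=0x12=18: acc |= 18<<14 -> acc=299229 shift=21 [end]
Varint 3: bytes[3:6] = DD A1 12 -> value 299229 (3 byte(s))
  byte[6]=0xC3 cont=1 payload=0x43=67: acc |= 67<<0 -> acc=67 shift=7
  byte[7]=0x64 cont=0 payload=0x64=100: acc |= 100<<7 -> acc=12867 shift=14 [end]
Varint 4: bytes[6:8] = C3 64 -> value 12867 (2 byte(s))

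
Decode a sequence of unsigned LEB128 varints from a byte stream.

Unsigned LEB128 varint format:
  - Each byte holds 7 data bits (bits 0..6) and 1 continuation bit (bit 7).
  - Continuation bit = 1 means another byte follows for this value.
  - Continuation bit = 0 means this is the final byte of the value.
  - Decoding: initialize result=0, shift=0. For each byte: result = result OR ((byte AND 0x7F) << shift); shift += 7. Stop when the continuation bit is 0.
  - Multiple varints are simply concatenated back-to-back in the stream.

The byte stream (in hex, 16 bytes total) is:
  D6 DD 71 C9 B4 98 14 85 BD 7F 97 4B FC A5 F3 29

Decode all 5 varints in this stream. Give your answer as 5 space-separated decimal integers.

Answer: 1863382 42342985 2088581 9623 87872252

Derivation:
  byte[0]=0xD6 cont=1 payload=0x56=86: acc |= 86<<0 -> acc=86 shift=7
  byte[1]=0xDD cont=1 payload=0x5D=93: acc |= 93<<7 -> acc=11990 shift=14
  byte[2]=0x71 cont=0 payload=0x71=113: acc |= 113<<14 -> acc=1863382 shift=21 [end]
Varint 1: bytes[0:3] = D6 DD 71 -> value 1863382 (3 byte(s))
  byte[3]=0xC9 cont=1 payload=0x49=73: acc |= 73<<0 -> acc=73 shift=7
  byte[4]=0xB4 cont=1 payload=0x34=52: acc |= 52<<7 -> acc=6729 shift=14
  byte[5]=0x98 cont=1 payload=0x18=24: acc |= 24<<14 -> acc=399945 shift=21
  byte[6]=0x14 cont=0 payload=0x14=20: acc |= 20<<21 -> acc=42342985 shift=28 [end]
Varint 2: bytes[3:7] = C9 B4 98 14 -> value 42342985 (4 byte(s))
  byte[7]=0x85 cont=1 payload=0x05=5: acc |= 5<<0 -> acc=5 shift=7
  byte[8]=0xBD cont=1 payload=0x3D=61: acc |= 61<<7 -> acc=7813 shift=14
  byte[9]=0x7F cont=0 payload=0x7F=127: acc |= 127<<14 -> acc=2088581 shift=21 [end]
Varint 3: bytes[7:10] = 85 BD 7F -> value 2088581 (3 byte(s))
  byte[10]=0x97 cont=1 payload=0x17=23: acc |= 23<<0 -> acc=23 shift=7
  byte[11]=0x4B cont=0 payload=0x4B=75: acc |= 75<<7 -> acc=9623 shift=14 [end]
Varint 4: bytes[10:12] = 97 4B -> value 9623 (2 byte(s))
  byte[12]=0xFC cont=1 payload=0x7C=124: acc |= 124<<0 -> acc=124 shift=7
  byte[13]=0xA5 cont=1 payload=0x25=37: acc |= 37<<7 -> acc=4860 shift=14
  byte[14]=0xF3 cont=1 payload=0x73=115: acc |= 115<<14 -> acc=1889020 shift=21
  byte[15]=0x29 cont=0 payload=0x29=41: acc |= 41<<21 -> acc=87872252 shift=28 [end]
Varint 5: bytes[12:16] = FC A5 F3 29 -> value 87872252 (4 byte(s))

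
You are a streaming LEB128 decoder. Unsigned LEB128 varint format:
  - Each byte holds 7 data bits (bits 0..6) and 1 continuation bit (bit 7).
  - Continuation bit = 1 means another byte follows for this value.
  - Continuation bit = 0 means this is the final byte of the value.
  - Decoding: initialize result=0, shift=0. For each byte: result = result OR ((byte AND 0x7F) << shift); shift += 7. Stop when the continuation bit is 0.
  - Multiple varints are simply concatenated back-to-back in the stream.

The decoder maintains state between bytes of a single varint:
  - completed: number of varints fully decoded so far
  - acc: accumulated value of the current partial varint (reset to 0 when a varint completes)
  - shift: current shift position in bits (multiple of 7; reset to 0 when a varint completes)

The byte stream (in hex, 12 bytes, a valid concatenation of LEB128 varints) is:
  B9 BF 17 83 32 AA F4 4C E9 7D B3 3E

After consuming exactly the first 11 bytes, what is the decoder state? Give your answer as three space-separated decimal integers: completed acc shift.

byte[0]=0xB9 cont=1 payload=0x39: acc |= 57<<0 -> completed=0 acc=57 shift=7
byte[1]=0xBF cont=1 payload=0x3F: acc |= 63<<7 -> completed=0 acc=8121 shift=14
byte[2]=0x17 cont=0 payload=0x17: varint #1 complete (value=384953); reset -> completed=1 acc=0 shift=0
byte[3]=0x83 cont=1 payload=0x03: acc |= 3<<0 -> completed=1 acc=3 shift=7
byte[4]=0x32 cont=0 payload=0x32: varint #2 complete (value=6403); reset -> completed=2 acc=0 shift=0
byte[5]=0xAA cont=1 payload=0x2A: acc |= 42<<0 -> completed=2 acc=42 shift=7
byte[6]=0xF4 cont=1 payload=0x74: acc |= 116<<7 -> completed=2 acc=14890 shift=14
byte[7]=0x4C cont=0 payload=0x4C: varint #3 complete (value=1260074); reset -> completed=3 acc=0 shift=0
byte[8]=0xE9 cont=1 payload=0x69: acc |= 105<<0 -> completed=3 acc=105 shift=7
byte[9]=0x7D cont=0 payload=0x7D: varint #4 complete (value=16105); reset -> completed=4 acc=0 shift=0
byte[10]=0xB3 cont=1 payload=0x33: acc |= 51<<0 -> completed=4 acc=51 shift=7

Answer: 4 51 7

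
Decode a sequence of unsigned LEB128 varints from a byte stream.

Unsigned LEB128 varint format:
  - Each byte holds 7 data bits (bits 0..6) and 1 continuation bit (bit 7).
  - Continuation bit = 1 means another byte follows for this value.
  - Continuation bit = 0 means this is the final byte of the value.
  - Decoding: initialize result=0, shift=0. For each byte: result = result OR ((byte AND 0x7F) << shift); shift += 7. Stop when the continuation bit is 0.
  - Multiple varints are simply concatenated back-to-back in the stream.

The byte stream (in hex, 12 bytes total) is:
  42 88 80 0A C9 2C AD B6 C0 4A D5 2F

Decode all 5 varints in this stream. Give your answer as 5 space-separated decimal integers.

  byte[0]=0x42 cont=0 payload=0x42=66: acc |= 66<<0 -> acc=66 shift=7 [end]
Varint 1: bytes[0:1] = 42 -> value 66 (1 byte(s))
  byte[1]=0x88 cont=1 payload=0x08=8: acc |= 8<<0 -> acc=8 shift=7
  byte[2]=0x80 cont=1 payload=0x00=0: acc |= 0<<7 -> acc=8 shift=14
  byte[3]=0x0A cont=0 payload=0x0A=10: acc |= 10<<14 -> acc=163848 shift=21 [end]
Varint 2: bytes[1:4] = 88 80 0A -> value 163848 (3 byte(s))
  byte[4]=0xC9 cont=1 payload=0x49=73: acc |= 73<<0 -> acc=73 shift=7
  byte[5]=0x2C cont=0 payload=0x2C=44: acc |= 44<<7 -> acc=5705 shift=14 [end]
Varint 3: bytes[4:6] = C9 2C -> value 5705 (2 byte(s))
  byte[6]=0xAD cont=1 payload=0x2D=45: acc |= 45<<0 -> acc=45 shift=7
  byte[7]=0xB6 cont=1 payload=0x36=54: acc |= 54<<7 -> acc=6957 shift=14
  byte[8]=0xC0 cont=1 payload=0x40=64: acc |= 64<<14 -> acc=1055533 shift=21
  byte[9]=0x4A cont=0 payload=0x4A=74: acc |= 74<<21 -> acc=156244781 shift=28 [end]
Varint 4: bytes[6:10] = AD B6 C0 4A -> value 156244781 (4 byte(s))
  byte[10]=0xD5 cont=1 payload=0x55=85: acc |= 85<<0 -> acc=85 shift=7
  byte[11]=0x2F cont=0 payload=0x2F=47: acc |= 47<<7 -> acc=6101 shift=14 [end]
Varint 5: bytes[10:12] = D5 2F -> value 6101 (2 byte(s))

Answer: 66 163848 5705 156244781 6101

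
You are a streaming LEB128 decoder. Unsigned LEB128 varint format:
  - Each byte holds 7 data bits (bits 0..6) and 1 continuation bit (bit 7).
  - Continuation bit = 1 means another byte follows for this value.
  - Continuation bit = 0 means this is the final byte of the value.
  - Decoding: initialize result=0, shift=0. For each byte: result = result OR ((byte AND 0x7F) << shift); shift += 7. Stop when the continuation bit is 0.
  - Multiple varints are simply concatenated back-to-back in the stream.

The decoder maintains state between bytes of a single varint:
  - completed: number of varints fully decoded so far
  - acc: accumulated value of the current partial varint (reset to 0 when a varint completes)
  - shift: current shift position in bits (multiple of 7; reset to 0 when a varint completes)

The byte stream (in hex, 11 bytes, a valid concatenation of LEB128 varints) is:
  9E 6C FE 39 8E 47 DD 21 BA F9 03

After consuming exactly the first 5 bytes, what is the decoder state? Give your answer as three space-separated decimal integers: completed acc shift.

Answer: 2 14 7

Derivation:
byte[0]=0x9E cont=1 payload=0x1E: acc |= 30<<0 -> completed=0 acc=30 shift=7
byte[1]=0x6C cont=0 payload=0x6C: varint #1 complete (value=13854); reset -> completed=1 acc=0 shift=0
byte[2]=0xFE cont=1 payload=0x7E: acc |= 126<<0 -> completed=1 acc=126 shift=7
byte[3]=0x39 cont=0 payload=0x39: varint #2 complete (value=7422); reset -> completed=2 acc=0 shift=0
byte[4]=0x8E cont=1 payload=0x0E: acc |= 14<<0 -> completed=2 acc=14 shift=7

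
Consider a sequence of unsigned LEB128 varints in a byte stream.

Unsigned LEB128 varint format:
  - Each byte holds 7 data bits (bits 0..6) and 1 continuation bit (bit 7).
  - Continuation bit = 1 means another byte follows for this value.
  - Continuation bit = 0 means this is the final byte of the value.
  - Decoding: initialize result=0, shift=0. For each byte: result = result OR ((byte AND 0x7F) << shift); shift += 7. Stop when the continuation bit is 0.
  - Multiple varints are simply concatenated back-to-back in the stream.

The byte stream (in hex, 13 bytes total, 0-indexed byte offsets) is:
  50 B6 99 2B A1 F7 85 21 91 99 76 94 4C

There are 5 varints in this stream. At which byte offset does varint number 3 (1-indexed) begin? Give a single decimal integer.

Answer: 4

Derivation:
  byte[0]=0x50 cont=0 payload=0x50=80: acc |= 80<<0 -> acc=80 shift=7 [end]
Varint 1: bytes[0:1] = 50 -> value 80 (1 byte(s))
  byte[1]=0xB6 cont=1 payload=0x36=54: acc |= 54<<0 -> acc=54 shift=7
  byte[2]=0x99 cont=1 payload=0x19=25: acc |= 25<<7 -> acc=3254 shift=14
  byte[3]=0x2B cont=0 payload=0x2B=43: acc |= 43<<14 -> acc=707766 shift=21 [end]
Varint 2: bytes[1:4] = B6 99 2B -> value 707766 (3 byte(s))
  byte[4]=0xA1 cont=1 payload=0x21=33: acc |= 33<<0 -> acc=33 shift=7
  byte[5]=0xF7 cont=1 payload=0x77=119: acc |= 119<<7 -> acc=15265 shift=14
  byte[6]=0x85 cont=1 payload=0x05=5: acc |= 5<<14 -> acc=97185 shift=21
  byte[7]=0x21 cont=0 payload=0x21=33: acc |= 33<<21 -> acc=69303201 shift=28 [end]
Varint 3: bytes[4:8] = A1 F7 85 21 -> value 69303201 (4 byte(s))
  byte[8]=0x91 cont=1 payload=0x11=17: acc |= 17<<0 -> acc=17 shift=7
  byte[9]=0x99 cont=1 payload=0x19=25: acc |= 25<<7 -> acc=3217 shift=14
  byte[10]=0x76 cont=0 payload=0x76=118: acc |= 118<<14 -> acc=1936529 shift=21 [end]
Varint 4: bytes[8:11] = 91 99 76 -> value 1936529 (3 byte(s))
  byte[11]=0x94 cont=1 payload=0x14=20: acc |= 20<<0 -> acc=20 shift=7
  byte[12]=0x4C cont=0 payload=0x4C=76: acc |= 76<<7 -> acc=9748 shift=14 [end]
Varint 5: bytes[11:13] = 94 4C -> value 9748 (2 byte(s))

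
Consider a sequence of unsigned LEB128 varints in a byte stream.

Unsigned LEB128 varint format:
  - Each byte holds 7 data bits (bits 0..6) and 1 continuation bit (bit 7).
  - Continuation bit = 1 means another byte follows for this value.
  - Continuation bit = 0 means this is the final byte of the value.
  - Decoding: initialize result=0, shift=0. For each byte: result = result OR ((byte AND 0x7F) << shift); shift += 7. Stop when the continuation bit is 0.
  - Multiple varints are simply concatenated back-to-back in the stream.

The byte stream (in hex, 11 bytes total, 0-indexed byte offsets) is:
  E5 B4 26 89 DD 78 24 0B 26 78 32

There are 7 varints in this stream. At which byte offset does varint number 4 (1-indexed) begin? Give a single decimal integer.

  byte[0]=0xE5 cont=1 payload=0x65=101: acc |= 101<<0 -> acc=101 shift=7
  byte[1]=0xB4 cont=1 payload=0x34=52: acc |= 52<<7 -> acc=6757 shift=14
  byte[2]=0x26 cont=0 payload=0x26=38: acc |= 38<<14 -> acc=629349 shift=21 [end]
Varint 1: bytes[0:3] = E5 B4 26 -> value 629349 (3 byte(s))
  byte[3]=0x89 cont=1 payload=0x09=9: acc |= 9<<0 -> acc=9 shift=7
  byte[4]=0xDD cont=1 payload=0x5D=93: acc |= 93<<7 -> acc=11913 shift=14
  byte[5]=0x78 cont=0 payload=0x78=120: acc |= 120<<14 -> acc=1977993 shift=21 [end]
Varint 2: bytes[3:6] = 89 DD 78 -> value 1977993 (3 byte(s))
  byte[6]=0x24 cont=0 payload=0x24=36: acc |= 36<<0 -> acc=36 shift=7 [end]
Varint 3: bytes[6:7] = 24 -> value 36 (1 byte(s))
  byte[7]=0x0B cont=0 payload=0x0B=11: acc |= 11<<0 -> acc=11 shift=7 [end]
Varint 4: bytes[7:8] = 0B -> value 11 (1 byte(s))
  byte[8]=0x26 cont=0 payload=0x26=38: acc |= 38<<0 -> acc=38 shift=7 [end]
Varint 5: bytes[8:9] = 26 -> value 38 (1 byte(s))
  byte[9]=0x78 cont=0 payload=0x78=120: acc |= 120<<0 -> acc=120 shift=7 [end]
Varint 6: bytes[9:10] = 78 -> value 120 (1 byte(s))
  byte[10]=0x32 cont=0 payload=0x32=50: acc |= 50<<0 -> acc=50 shift=7 [end]
Varint 7: bytes[10:11] = 32 -> value 50 (1 byte(s))

Answer: 7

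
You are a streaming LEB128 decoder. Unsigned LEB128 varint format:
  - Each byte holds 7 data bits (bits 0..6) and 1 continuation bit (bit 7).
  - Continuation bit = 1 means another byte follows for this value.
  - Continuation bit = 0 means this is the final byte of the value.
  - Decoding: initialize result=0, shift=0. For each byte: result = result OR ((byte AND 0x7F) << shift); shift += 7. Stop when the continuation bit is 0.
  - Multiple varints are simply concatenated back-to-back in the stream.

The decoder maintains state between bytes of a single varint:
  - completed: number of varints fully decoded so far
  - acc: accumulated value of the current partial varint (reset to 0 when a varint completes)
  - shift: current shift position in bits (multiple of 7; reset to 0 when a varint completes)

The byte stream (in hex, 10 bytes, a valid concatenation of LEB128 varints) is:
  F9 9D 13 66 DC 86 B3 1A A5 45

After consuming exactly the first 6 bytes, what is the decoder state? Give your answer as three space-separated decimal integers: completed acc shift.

Answer: 2 860 14

Derivation:
byte[0]=0xF9 cont=1 payload=0x79: acc |= 121<<0 -> completed=0 acc=121 shift=7
byte[1]=0x9D cont=1 payload=0x1D: acc |= 29<<7 -> completed=0 acc=3833 shift=14
byte[2]=0x13 cont=0 payload=0x13: varint #1 complete (value=315129); reset -> completed=1 acc=0 shift=0
byte[3]=0x66 cont=0 payload=0x66: varint #2 complete (value=102); reset -> completed=2 acc=0 shift=0
byte[4]=0xDC cont=1 payload=0x5C: acc |= 92<<0 -> completed=2 acc=92 shift=7
byte[5]=0x86 cont=1 payload=0x06: acc |= 6<<7 -> completed=2 acc=860 shift=14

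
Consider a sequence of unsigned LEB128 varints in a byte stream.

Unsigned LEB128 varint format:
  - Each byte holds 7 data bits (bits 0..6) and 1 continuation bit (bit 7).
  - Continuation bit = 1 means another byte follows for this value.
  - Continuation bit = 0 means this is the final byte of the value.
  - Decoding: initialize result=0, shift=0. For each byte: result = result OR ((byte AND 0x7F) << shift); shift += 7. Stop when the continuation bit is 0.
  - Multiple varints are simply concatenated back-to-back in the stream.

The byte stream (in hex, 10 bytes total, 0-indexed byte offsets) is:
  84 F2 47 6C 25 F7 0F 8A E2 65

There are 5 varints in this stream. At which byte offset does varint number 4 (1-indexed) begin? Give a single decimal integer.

Answer: 5

Derivation:
  byte[0]=0x84 cont=1 payload=0x04=4: acc |= 4<<0 -> acc=4 shift=7
  byte[1]=0xF2 cont=1 payload=0x72=114: acc |= 114<<7 -> acc=14596 shift=14
  byte[2]=0x47 cont=0 payload=0x47=71: acc |= 71<<14 -> acc=1177860 shift=21 [end]
Varint 1: bytes[0:3] = 84 F2 47 -> value 1177860 (3 byte(s))
  byte[3]=0x6C cont=0 payload=0x6C=108: acc |= 108<<0 -> acc=108 shift=7 [end]
Varint 2: bytes[3:4] = 6C -> value 108 (1 byte(s))
  byte[4]=0x25 cont=0 payload=0x25=37: acc |= 37<<0 -> acc=37 shift=7 [end]
Varint 3: bytes[4:5] = 25 -> value 37 (1 byte(s))
  byte[5]=0xF7 cont=1 payload=0x77=119: acc |= 119<<0 -> acc=119 shift=7
  byte[6]=0x0F cont=0 payload=0x0F=15: acc |= 15<<7 -> acc=2039 shift=14 [end]
Varint 4: bytes[5:7] = F7 0F -> value 2039 (2 byte(s))
  byte[7]=0x8A cont=1 payload=0x0A=10: acc |= 10<<0 -> acc=10 shift=7
  byte[8]=0xE2 cont=1 payload=0x62=98: acc |= 98<<7 -> acc=12554 shift=14
  byte[9]=0x65 cont=0 payload=0x65=101: acc |= 101<<14 -> acc=1667338 shift=21 [end]
Varint 5: bytes[7:10] = 8A E2 65 -> value 1667338 (3 byte(s))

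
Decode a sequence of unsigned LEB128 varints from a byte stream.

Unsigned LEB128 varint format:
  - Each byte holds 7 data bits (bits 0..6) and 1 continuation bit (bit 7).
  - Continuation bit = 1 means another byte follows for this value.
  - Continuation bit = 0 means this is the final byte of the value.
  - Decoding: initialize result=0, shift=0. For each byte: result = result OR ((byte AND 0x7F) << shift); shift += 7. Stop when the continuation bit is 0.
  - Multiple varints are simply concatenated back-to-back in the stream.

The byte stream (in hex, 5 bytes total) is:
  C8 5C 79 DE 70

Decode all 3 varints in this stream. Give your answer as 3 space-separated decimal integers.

  byte[0]=0xC8 cont=1 payload=0x48=72: acc |= 72<<0 -> acc=72 shift=7
  byte[1]=0x5C cont=0 payload=0x5C=92: acc |= 92<<7 -> acc=11848 shift=14 [end]
Varint 1: bytes[0:2] = C8 5C -> value 11848 (2 byte(s))
  byte[2]=0x79 cont=0 payload=0x79=121: acc |= 121<<0 -> acc=121 shift=7 [end]
Varint 2: bytes[2:3] = 79 -> value 121 (1 byte(s))
  byte[3]=0xDE cont=1 payload=0x5E=94: acc |= 94<<0 -> acc=94 shift=7
  byte[4]=0x70 cont=0 payload=0x70=112: acc |= 112<<7 -> acc=14430 shift=14 [end]
Varint 3: bytes[3:5] = DE 70 -> value 14430 (2 byte(s))

Answer: 11848 121 14430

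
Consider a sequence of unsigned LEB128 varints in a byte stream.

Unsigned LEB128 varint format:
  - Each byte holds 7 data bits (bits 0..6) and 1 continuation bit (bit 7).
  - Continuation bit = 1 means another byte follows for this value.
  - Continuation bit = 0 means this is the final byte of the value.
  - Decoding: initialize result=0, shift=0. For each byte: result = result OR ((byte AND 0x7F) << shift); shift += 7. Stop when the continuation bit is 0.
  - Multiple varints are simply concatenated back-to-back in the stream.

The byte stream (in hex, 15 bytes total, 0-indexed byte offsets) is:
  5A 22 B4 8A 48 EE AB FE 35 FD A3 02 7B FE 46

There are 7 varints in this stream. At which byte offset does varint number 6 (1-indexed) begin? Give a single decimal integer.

  byte[0]=0x5A cont=0 payload=0x5A=90: acc |= 90<<0 -> acc=90 shift=7 [end]
Varint 1: bytes[0:1] = 5A -> value 90 (1 byte(s))
  byte[1]=0x22 cont=0 payload=0x22=34: acc |= 34<<0 -> acc=34 shift=7 [end]
Varint 2: bytes[1:2] = 22 -> value 34 (1 byte(s))
  byte[2]=0xB4 cont=1 payload=0x34=52: acc |= 52<<0 -> acc=52 shift=7
  byte[3]=0x8A cont=1 payload=0x0A=10: acc |= 10<<7 -> acc=1332 shift=14
  byte[4]=0x48 cont=0 payload=0x48=72: acc |= 72<<14 -> acc=1180980 shift=21 [end]
Varint 3: bytes[2:5] = B4 8A 48 -> value 1180980 (3 byte(s))
  byte[5]=0xEE cont=1 payload=0x6E=110: acc |= 110<<0 -> acc=110 shift=7
  byte[6]=0xAB cont=1 payload=0x2B=43: acc |= 43<<7 -> acc=5614 shift=14
  byte[7]=0xFE cont=1 payload=0x7E=126: acc |= 126<<14 -> acc=2069998 shift=21
  byte[8]=0x35 cont=0 payload=0x35=53: acc |= 53<<21 -> acc=113219054 shift=28 [end]
Varint 4: bytes[5:9] = EE AB FE 35 -> value 113219054 (4 byte(s))
  byte[9]=0xFD cont=1 payload=0x7D=125: acc |= 125<<0 -> acc=125 shift=7
  byte[10]=0xA3 cont=1 payload=0x23=35: acc |= 35<<7 -> acc=4605 shift=14
  byte[11]=0x02 cont=0 payload=0x02=2: acc |= 2<<14 -> acc=37373 shift=21 [end]
Varint 5: bytes[9:12] = FD A3 02 -> value 37373 (3 byte(s))
  byte[12]=0x7B cont=0 payload=0x7B=123: acc |= 123<<0 -> acc=123 shift=7 [end]
Varint 6: bytes[12:13] = 7B -> value 123 (1 byte(s))
  byte[13]=0xFE cont=1 payload=0x7E=126: acc |= 126<<0 -> acc=126 shift=7
  byte[14]=0x46 cont=0 payload=0x46=70: acc |= 70<<7 -> acc=9086 shift=14 [end]
Varint 7: bytes[13:15] = FE 46 -> value 9086 (2 byte(s))

Answer: 12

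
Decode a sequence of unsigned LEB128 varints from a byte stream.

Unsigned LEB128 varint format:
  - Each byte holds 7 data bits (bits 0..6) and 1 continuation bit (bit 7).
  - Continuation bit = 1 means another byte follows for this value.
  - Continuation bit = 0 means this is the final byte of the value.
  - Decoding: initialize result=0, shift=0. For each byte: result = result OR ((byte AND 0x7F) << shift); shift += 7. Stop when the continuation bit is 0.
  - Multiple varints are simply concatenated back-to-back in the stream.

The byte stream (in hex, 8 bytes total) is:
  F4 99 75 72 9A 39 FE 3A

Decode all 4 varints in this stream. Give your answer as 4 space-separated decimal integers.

  byte[0]=0xF4 cont=1 payload=0x74=116: acc |= 116<<0 -> acc=116 shift=7
  byte[1]=0x99 cont=1 payload=0x19=25: acc |= 25<<7 -> acc=3316 shift=14
  byte[2]=0x75 cont=0 payload=0x75=117: acc |= 117<<14 -> acc=1920244 shift=21 [end]
Varint 1: bytes[0:3] = F4 99 75 -> value 1920244 (3 byte(s))
  byte[3]=0x72 cont=0 payload=0x72=114: acc |= 114<<0 -> acc=114 shift=7 [end]
Varint 2: bytes[3:4] = 72 -> value 114 (1 byte(s))
  byte[4]=0x9A cont=1 payload=0x1A=26: acc |= 26<<0 -> acc=26 shift=7
  byte[5]=0x39 cont=0 payload=0x39=57: acc |= 57<<7 -> acc=7322 shift=14 [end]
Varint 3: bytes[4:6] = 9A 39 -> value 7322 (2 byte(s))
  byte[6]=0xFE cont=1 payload=0x7E=126: acc |= 126<<0 -> acc=126 shift=7
  byte[7]=0x3A cont=0 payload=0x3A=58: acc |= 58<<7 -> acc=7550 shift=14 [end]
Varint 4: bytes[6:8] = FE 3A -> value 7550 (2 byte(s))

Answer: 1920244 114 7322 7550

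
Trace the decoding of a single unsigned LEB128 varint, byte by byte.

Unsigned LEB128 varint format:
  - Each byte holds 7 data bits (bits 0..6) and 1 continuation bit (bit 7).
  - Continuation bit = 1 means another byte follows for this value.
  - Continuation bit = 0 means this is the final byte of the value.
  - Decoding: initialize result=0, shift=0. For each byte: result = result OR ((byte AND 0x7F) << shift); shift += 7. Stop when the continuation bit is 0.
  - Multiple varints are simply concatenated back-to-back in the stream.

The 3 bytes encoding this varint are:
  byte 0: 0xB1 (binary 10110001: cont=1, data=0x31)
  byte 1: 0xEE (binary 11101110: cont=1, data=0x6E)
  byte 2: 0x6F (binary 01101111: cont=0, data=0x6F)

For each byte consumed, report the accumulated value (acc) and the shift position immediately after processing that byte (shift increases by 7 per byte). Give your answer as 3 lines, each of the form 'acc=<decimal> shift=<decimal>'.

Answer: acc=49 shift=7
acc=14129 shift=14
acc=1832753 shift=21

Derivation:
byte 0=0xB1: payload=0x31=49, contrib = 49<<0 = 49; acc -> 49, shift -> 7
byte 1=0xEE: payload=0x6E=110, contrib = 110<<7 = 14080; acc -> 14129, shift -> 14
byte 2=0x6F: payload=0x6F=111, contrib = 111<<14 = 1818624; acc -> 1832753, shift -> 21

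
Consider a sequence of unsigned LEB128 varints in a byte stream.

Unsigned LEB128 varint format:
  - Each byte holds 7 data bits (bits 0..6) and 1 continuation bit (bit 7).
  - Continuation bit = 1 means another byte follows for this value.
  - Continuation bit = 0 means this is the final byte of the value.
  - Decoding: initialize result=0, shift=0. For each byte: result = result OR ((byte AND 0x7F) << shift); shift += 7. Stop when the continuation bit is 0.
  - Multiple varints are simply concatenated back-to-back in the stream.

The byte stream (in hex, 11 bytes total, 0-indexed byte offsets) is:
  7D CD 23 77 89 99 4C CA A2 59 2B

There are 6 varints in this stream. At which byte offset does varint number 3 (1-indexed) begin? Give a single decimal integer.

Answer: 3

Derivation:
  byte[0]=0x7D cont=0 payload=0x7D=125: acc |= 125<<0 -> acc=125 shift=7 [end]
Varint 1: bytes[0:1] = 7D -> value 125 (1 byte(s))
  byte[1]=0xCD cont=1 payload=0x4D=77: acc |= 77<<0 -> acc=77 shift=7
  byte[2]=0x23 cont=0 payload=0x23=35: acc |= 35<<7 -> acc=4557 shift=14 [end]
Varint 2: bytes[1:3] = CD 23 -> value 4557 (2 byte(s))
  byte[3]=0x77 cont=0 payload=0x77=119: acc |= 119<<0 -> acc=119 shift=7 [end]
Varint 3: bytes[3:4] = 77 -> value 119 (1 byte(s))
  byte[4]=0x89 cont=1 payload=0x09=9: acc |= 9<<0 -> acc=9 shift=7
  byte[5]=0x99 cont=1 payload=0x19=25: acc |= 25<<7 -> acc=3209 shift=14
  byte[6]=0x4C cont=0 payload=0x4C=76: acc |= 76<<14 -> acc=1248393 shift=21 [end]
Varint 4: bytes[4:7] = 89 99 4C -> value 1248393 (3 byte(s))
  byte[7]=0xCA cont=1 payload=0x4A=74: acc |= 74<<0 -> acc=74 shift=7
  byte[8]=0xA2 cont=1 payload=0x22=34: acc |= 34<<7 -> acc=4426 shift=14
  byte[9]=0x59 cont=0 payload=0x59=89: acc |= 89<<14 -> acc=1462602 shift=21 [end]
Varint 5: bytes[7:10] = CA A2 59 -> value 1462602 (3 byte(s))
  byte[10]=0x2B cont=0 payload=0x2B=43: acc |= 43<<0 -> acc=43 shift=7 [end]
Varint 6: bytes[10:11] = 2B -> value 43 (1 byte(s))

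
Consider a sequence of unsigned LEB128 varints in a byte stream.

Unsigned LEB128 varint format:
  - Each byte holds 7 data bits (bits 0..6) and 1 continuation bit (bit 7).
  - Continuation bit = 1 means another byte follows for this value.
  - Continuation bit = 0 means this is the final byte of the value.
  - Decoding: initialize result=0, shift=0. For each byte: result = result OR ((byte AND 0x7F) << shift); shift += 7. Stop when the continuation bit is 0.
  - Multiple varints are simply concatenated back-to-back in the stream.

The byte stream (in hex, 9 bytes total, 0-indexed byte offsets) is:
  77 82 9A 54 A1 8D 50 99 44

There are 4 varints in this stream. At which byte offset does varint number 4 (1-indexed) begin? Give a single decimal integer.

Answer: 7

Derivation:
  byte[0]=0x77 cont=0 payload=0x77=119: acc |= 119<<0 -> acc=119 shift=7 [end]
Varint 1: bytes[0:1] = 77 -> value 119 (1 byte(s))
  byte[1]=0x82 cont=1 payload=0x02=2: acc |= 2<<0 -> acc=2 shift=7
  byte[2]=0x9A cont=1 payload=0x1A=26: acc |= 26<<7 -> acc=3330 shift=14
  byte[3]=0x54 cont=0 payload=0x54=84: acc |= 84<<14 -> acc=1379586 shift=21 [end]
Varint 2: bytes[1:4] = 82 9A 54 -> value 1379586 (3 byte(s))
  byte[4]=0xA1 cont=1 payload=0x21=33: acc |= 33<<0 -> acc=33 shift=7
  byte[5]=0x8D cont=1 payload=0x0D=13: acc |= 13<<7 -> acc=1697 shift=14
  byte[6]=0x50 cont=0 payload=0x50=80: acc |= 80<<14 -> acc=1312417 shift=21 [end]
Varint 3: bytes[4:7] = A1 8D 50 -> value 1312417 (3 byte(s))
  byte[7]=0x99 cont=1 payload=0x19=25: acc |= 25<<0 -> acc=25 shift=7
  byte[8]=0x44 cont=0 payload=0x44=68: acc |= 68<<7 -> acc=8729 shift=14 [end]
Varint 4: bytes[7:9] = 99 44 -> value 8729 (2 byte(s))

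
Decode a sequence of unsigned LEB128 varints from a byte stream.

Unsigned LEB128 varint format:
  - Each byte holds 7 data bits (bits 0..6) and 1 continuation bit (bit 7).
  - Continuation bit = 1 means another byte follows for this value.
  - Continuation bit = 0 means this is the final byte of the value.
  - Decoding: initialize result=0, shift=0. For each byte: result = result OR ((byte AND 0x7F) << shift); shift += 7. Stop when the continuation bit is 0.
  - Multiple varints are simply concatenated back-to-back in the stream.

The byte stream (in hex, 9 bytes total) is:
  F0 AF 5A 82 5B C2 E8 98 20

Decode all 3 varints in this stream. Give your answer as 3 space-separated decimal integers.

Answer: 1480688 11650 67515458

Derivation:
  byte[0]=0xF0 cont=1 payload=0x70=112: acc |= 112<<0 -> acc=112 shift=7
  byte[1]=0xAF cont=1 payload=0x2F=47: acc |= 47<<7 -> acc=6128 shift=14
  byte[2]=0x5A cont=0 payload=0x5A=90: acc |= 90<<14 -> acc=1480688 shift=21 [end]
Varint 1: bytes[0:3] = F0 AF 5A -> value 1480688 (3 byte(s))
  byte[3]=0x82 cont=1 payload=0x02=2: acc |= 2<<0 -> acc=2 shift=7
  byte[4]=0x5B cont=0 payload=0x5B=91: acc |= 91<<7 -> acc=11650 shift=14 [end]
Varint 2: bytes[3:5] = 82 5B -> value 11650 (2 byte(s))
  byte[5]=0xC2 cont=1 payload=0x42=66: acc |= 66<<0 -> acc=66 shift=7
  byte[6]=0xE8 cont=1 payload=0x68=104: acc |= 104<<7 -> acc=13378 shift=14
  byte[7]=0x98 cont=1 payload=0x18=24: acc |= 24<<14 -> acc=406594 shift=21
  byte[8]=0x20 cont=0 payload=0x20=32: acc |= 32<<21 -> acc=67515458 shift=28 [end]
Varint 3: bytes[5:9] = C2 E8 98 20 -> value 67515458 (4 byte(s))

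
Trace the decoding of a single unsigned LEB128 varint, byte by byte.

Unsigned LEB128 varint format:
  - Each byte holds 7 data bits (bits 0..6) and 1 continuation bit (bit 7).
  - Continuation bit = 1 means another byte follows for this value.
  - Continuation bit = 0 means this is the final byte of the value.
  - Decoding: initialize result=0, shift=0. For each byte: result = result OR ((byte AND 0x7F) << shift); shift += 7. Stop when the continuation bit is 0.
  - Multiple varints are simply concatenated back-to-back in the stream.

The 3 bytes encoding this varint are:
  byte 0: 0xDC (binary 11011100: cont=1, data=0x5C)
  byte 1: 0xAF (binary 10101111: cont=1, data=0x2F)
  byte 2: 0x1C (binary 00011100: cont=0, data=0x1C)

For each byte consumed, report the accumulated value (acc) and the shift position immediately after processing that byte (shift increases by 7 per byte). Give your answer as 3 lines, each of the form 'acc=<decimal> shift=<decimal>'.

byte 0=0xDC: payload=0x5C=92, contrib = 92<<0 = 92; acc -> 92, shift -> 7
byte 1=0xAF: payload=0x2F=47, contrib = 47<<7 = 6016; acc -> 6108, shift -> 14
byte 2=0x1C: payload=0x1C=28, contrib = 28<<14 = 458752; acc -> 464860, shift -> 21

Answer: acc=92 shift=7
acc=6108 shift=14
acc=464860 shift=21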